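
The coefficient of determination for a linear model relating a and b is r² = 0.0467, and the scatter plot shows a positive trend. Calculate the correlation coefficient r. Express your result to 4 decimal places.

0.2161

|r| = √0.0467 = 0.2161
The association is positive, so r = 0.2161.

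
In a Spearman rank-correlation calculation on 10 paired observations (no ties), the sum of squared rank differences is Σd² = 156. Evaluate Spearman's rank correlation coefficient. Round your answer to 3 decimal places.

ρ = 1 − 6Σd² / [n(n²−1)] = 1 − 6×156 / (10×99)
  = 1 − 936/990 = 1 − 0.9455 ≈ 0.055

0.055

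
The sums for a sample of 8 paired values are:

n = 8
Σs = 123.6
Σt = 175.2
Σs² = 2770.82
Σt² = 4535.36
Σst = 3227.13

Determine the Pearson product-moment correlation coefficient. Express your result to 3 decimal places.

r = (nΣst − ΣsΣt) / √[(nΣs² − (Σs)²)(nΣt² − (Σt)²)]
Numerator: 8×3227.13 − 123.6×175.2 = 4162.32
Denominator: √[(22166.56 − 15276.96)(36282.88 − 30695.04)] = √[6889.6 × 5587.84] = 6204.6742
r = 4162.32 / 6204.6742 ≈ 0.671

0.671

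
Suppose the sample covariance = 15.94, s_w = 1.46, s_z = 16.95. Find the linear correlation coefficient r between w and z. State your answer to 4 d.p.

r = Cov(w,z) / (s_w · s_z) = 15.94 / (1.46 × 16.95)
  = 15.94 / 24.7470 ≈ 0.6441

0.6441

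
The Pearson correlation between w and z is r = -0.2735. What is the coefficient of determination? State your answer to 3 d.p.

r² = (-0.2735)² = 0.075

0.075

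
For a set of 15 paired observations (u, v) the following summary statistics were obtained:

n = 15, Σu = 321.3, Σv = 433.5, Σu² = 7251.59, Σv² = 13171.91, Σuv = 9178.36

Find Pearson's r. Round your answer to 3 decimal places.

r = (nΣuv − ΣuΣv) / √[(nΣu² − (Σu)²)(nΣv² − (Σv)²)]
Numerator: 15×9178.36 − 321.3×433.5 = -1608.15
Denominator: √[(108773.85 − 103233.69)(197578.65 − 187922.25)] = √[5540.16 × 9656.4] = 7314.2328
r = -1608.15 / 7314.2328 ≈ -0.220

-0.220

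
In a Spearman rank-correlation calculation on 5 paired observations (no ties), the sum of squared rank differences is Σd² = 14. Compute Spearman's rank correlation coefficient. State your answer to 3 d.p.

0.300

ρ = 1 − 6Σd² / [n(n²−1)] = 1 − 6×14 / (5×24)
  = 1 − 84/120 = 1 − 0.7000 ≈ 0.300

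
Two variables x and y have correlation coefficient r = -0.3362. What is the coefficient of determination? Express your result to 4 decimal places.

0.1130

r² = (-0.3362)² = 0.1130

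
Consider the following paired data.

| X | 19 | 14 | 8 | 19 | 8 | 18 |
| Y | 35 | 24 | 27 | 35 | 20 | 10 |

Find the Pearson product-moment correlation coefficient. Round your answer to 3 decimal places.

0.231

n = 6, ΣX = 86, ΣY = 151, ΣX² = 1370, ΣY² = 4255, ΣXY = 2222
nΣXY − ΣXΣY = 13332 − 12986 = 346
nΣX² − (ΣX)² = 8220 − 7396 = 824; nΣY² − (ΣY)² = 25530 − 22801 = 2729
r = 346 / √(824 × 2729) = 346 / 1499.5653 ≈ 0.231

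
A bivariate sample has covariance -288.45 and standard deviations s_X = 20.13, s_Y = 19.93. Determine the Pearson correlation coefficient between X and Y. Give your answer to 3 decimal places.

r = Cov(X,Y) / (s_X · s_Y) = -288.45 / (20.13 × 19.93)
  = -288.45 / 401.1909 ≈ -0.719

-0.719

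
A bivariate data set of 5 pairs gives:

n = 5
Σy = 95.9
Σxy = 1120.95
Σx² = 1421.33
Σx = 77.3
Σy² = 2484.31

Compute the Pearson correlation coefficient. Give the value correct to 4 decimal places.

r = (nΣxy − ΣxΣy) / √[(nΣx² − (Σx)²)(nΣy² − (Σy)²)]
Numerator: 5×1120.95 − 77.3×95.9 = -1808.32
Denominator: √[(7106.65 − 5975.29)(12421.55 − 9196.81)] = √[1131.36 × 3224.74] = 1910.0633
r = -1808.32 / 1910.0633 ≈ -0.9467

-0.9467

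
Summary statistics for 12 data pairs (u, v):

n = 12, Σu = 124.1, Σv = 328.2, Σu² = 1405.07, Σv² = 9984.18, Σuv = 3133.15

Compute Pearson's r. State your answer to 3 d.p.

r = (nΣuv − ΣuΣv) / √[(nΣu² − (Σu)²)(nΣv² − (Σv)²)]
Numerator: 12×3133.15 − 124.1×328.2 = -3131.82
Denominator: √[(16860.84 − 15400.81)(119810.16 − 107715.24)] = √[1460.03 × 12094.92] = 4202.2549
r = -3131.82 / 4202.2549 ≈ -0.745

-0.745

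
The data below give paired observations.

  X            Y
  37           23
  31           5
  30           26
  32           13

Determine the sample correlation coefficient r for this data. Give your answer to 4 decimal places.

n = 4, ΣX = 130, ΣY = 67, ΣX² = 4254, ΣY² = 1399, ΣXY = 2202
nΣXY − ΣXΣY = 8808 − 8710 = 98
nΣX² − (ΣX)² = 17016 − 16900 = 116; nΣY² − (ΣY)² = 5596 − 4489 = 1107
r = 98 / √(116 × 1107) = 98 / 358.3462 ≈ 0.2735

0.2735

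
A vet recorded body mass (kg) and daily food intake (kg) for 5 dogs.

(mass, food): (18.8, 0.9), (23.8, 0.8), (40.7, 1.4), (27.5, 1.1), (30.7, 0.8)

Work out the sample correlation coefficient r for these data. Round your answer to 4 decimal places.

0.7450

n = 5, Σx = 141.5, Σy = 5, Σx² = 4275.11, Σy² = 5.26, Σxy = 147.75
nΣxy − ΣxΣy = 738.75 − 707.5 = 31.25
nΣx² − (Σx)² = 21375.55 − 20022.25 = 1353.3; nΣy² − (Σy)² = 26.3 − 25 = 1.3
r = 31.25 / √(1353.3 × 1.3) = 31.25 / 41.9439 ≈ 0.7450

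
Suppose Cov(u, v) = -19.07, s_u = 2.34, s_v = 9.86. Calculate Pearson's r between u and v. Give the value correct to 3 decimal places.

r = Cov(u,v) / (s_u · s_v) = -19.07 / (2.34 × 9.86)
  = -19.07 / 23.0724 ≈ -0.827

-0.827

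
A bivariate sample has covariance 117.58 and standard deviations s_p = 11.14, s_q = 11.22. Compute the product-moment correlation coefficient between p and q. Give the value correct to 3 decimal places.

r = Cov(p,q) / (s_p · s_q) = 117.58 / (11.14 × 11.22)
  = 117.58 / 124.9908 ≈ 0.941

0.941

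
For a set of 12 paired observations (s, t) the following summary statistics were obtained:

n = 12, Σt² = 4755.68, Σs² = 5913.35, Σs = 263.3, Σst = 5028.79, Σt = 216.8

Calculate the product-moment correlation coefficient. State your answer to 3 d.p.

r = (nΣst − ΣsΣt) / √[(nΣs² − (Σs)²)(nΣt² − (Σt)²)]
Numerator: 12×5028.79 − 263.3×216.8 = 3262.04
Denominator: √[(70960.2 − 69326.89)(57068.16 − 47002.24)] = √[1633.31 × 10065.92] = 4054.7217
r = 3262.04 / 4054.7217 ≈ 0.805

0.805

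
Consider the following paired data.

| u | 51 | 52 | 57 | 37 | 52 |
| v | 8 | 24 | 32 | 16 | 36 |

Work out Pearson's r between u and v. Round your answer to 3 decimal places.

0.485

n = 5, Σu = 249, Σv = 116, Σu² = 12627, Σv² = 3216, Σuv = 5944
nΣuv − ΣuΣv = 29720 − 28884 = 836
nΣu² − (Σu)² = 63135 − 62001 = 1134; nΣv² − (Σv)² = 16080 − 13456 = 2624
r = 836 / √(1134 × 2624) = 836 / 1724.9974 ≈ 0.485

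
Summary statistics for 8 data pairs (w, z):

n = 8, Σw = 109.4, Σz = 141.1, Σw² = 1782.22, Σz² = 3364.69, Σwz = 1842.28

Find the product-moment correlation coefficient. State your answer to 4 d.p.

r = (nΣwz − ΣwΣz) / √[(nΣw² − (Σw)²)(nΣz² − (Σz)²)]
Numerator: 8×1842.28 − 109.4×141.1 = -698.1
Denominator: √[(14257.76 − 11968.36)(26917.52 − 19909.21)] = √[2289.4 × 7008.31] = 4005.5992
r = -698.1 / 4005.5992 ≈ -0.1743

-0.1743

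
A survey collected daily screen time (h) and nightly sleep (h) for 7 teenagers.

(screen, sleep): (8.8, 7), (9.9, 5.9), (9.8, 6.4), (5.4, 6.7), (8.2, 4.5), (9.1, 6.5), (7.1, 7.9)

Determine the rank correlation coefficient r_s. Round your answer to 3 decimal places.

Rank screen: 4, 7, 6, 1, 3, 5, 2
Rank sleep: 6, 2, 3, 5, 1, 4, 7
d = rank(screen) − rank(sleep): -2, 5, 3, -4, 2, 1, -5; Σd² = 84
ρ = 1 − 6Σd² / [n(n²−1)] = 1 − 6×84 / (7×48) = 1 − 504/336 ≈ -0.500

-0.500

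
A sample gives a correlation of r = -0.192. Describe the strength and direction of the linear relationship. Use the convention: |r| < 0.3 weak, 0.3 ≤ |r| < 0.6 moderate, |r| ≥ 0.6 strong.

r = -0.192 < 0 so the relationship is negative.
|r| = 0.192, which falls in the weak range.

weak negative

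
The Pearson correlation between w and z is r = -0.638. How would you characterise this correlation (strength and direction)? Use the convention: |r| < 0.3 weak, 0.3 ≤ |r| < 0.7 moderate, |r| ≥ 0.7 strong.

r = -0.638 < 0 so the relationship is negative.
|r| = 0.638, which falls in the moderate range.

moderate negative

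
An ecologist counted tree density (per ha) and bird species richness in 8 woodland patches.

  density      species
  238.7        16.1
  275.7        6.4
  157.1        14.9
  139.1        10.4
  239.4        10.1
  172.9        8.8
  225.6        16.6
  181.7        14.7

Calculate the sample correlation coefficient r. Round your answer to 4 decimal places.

-0.1731

n = 8, Σx = 1630.2, Σy = 98, Σx² = 348134.42, Σy² = 1301.44, Σxy = 19750.39
nΣxy − ΣxΣy = 158003.12 − 159759.6 = -1756.48
nΣx² − (Σx)² = 2785075.36 − 2657552.04 = 127523.32; nΣy² − (Σy)² = 10411.52 − 9604 = 807.52
r = -1756.48 / √(127523.32 × 807.52) = -1756.48 / 10147.7895 ≈ -0.1731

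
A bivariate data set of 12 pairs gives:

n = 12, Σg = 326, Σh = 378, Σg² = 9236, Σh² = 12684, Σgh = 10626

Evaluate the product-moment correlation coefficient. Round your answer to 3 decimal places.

r = (nΣgh − ΣgΣh) / √[(nΣg² − (Σg)²)(nΣh² − (Σh)²)]
Numerator: 12×10626 − 326×378 = 4284
Denominator: √[(110832 − 106276)(152208 − 142884)] = √[4556 × 9324] = 6517.6793
r = 4284 / 6517.6793 ≈ 0.657

0.657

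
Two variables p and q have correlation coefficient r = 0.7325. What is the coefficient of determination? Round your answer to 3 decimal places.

0.537

r² = (0.7325)² = 0.537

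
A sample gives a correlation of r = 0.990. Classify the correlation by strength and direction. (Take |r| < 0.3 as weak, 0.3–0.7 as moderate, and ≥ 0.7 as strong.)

r = 0.990 > 0 so the relationship is positive.
|r| = 0.990, which falls in the strong range.

strong positive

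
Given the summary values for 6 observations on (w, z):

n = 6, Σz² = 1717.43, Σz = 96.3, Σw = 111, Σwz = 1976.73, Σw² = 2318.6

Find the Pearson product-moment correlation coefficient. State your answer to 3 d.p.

r = (nΣwz − ΣwΣz) / √[(nΣw² − (Σw)²)(nΣz² − (Σz)²)]
Numerator: 6×1976.73 − 111×96.3 = 1171.08
Denominator: √[(13911.6 − 12321)(10304.58 − 9273.69)] = √[1590.6 × 1030.89] = 1280.5208
r = 1171.08 / 1280.5208 ≈ 0.915

0.915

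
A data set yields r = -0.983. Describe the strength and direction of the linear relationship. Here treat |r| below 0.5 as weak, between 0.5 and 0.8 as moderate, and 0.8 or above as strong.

r = -0.983 < 0 so the relationship is negative.
|r| = 0.983, which falls in the strong range.

strong negative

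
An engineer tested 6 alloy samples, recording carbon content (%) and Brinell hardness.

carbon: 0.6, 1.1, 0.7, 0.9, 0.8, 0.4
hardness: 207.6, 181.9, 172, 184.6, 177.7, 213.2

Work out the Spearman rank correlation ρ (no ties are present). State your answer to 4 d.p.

Rank carbon: 2, 6, 3, 5, 4, 1
Rank hardness: 5, 3, 1, 4, 2, 6
d = rank(carbon) − rank(hardness): -3, 3, 2, 1, 2, -5; Σd² = 52
ρ = 1 − 6Σd² / [n(n²−1)] = 1 − 6×52 / (6×35) = 1 − 312/210 ≈ -0.4857

-0.4857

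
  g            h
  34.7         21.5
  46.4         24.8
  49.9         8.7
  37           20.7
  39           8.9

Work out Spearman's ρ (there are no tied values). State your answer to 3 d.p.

Rank g: 1, 4, 5, 2, 3
Rank h: 4, 5, 1, 3, 2
d = rank(g) − rank(h): -3, -1, 4, -1, 1; Σd² = 28
ρ = 1 − 6Σd² / [n(n²−1)] = 1 − 6×28 / (5×24) = 1 − 168/120 ≈ -0.400

-0.400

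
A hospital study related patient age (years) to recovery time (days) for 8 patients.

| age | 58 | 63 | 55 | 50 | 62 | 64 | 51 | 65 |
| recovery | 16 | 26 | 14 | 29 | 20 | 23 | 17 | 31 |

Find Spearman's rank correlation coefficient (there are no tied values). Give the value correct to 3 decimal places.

0.405

Rank age: 4, 6, 3, 1, 5, 7, 2, 8
Rank recovery: 2, 6, 1, 7, 4, 5, 3, 8
d = rank(age) − rank(recovery): 2, 0, 2, -6, 1, 2, -1, 0; Σd² = 50
ρ = 1 − 6Σd² / [n(n²−1)] = 1 − 6×50 / (8×63) = 1 − 300/504 ≈ 0.405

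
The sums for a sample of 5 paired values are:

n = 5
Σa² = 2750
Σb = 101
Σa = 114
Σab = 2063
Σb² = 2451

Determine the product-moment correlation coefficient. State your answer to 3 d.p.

-0.963

r = (nΣab − ΣaΣb) / √[(nΣa² − (Σa)²)(nΣb² − (Σb)²)]
Numerator: 5×2063 − 114×101 = -1199
Denominator: √[(13750 − 12996)(12255 − 10201)] = √[754 × 2054] = 1244.4742
r = -1199 / 1244.4742 ≈ -0.963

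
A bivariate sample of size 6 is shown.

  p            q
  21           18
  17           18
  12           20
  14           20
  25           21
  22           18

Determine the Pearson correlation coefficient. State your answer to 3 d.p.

-0.075

n = 6, Σp = 111, Σq = 115, Σp² = 2179, Σq² = 2213, Σpq = 2125
nΣpq − ΣpΣq = 12750 − 12765 = -15
nΣp² − (Σp)² = 13074 − 12321 = 753; nΣq² − (Σq)² = 13278 − 13225 = 53
r = -15 / √(753 × 53) = -15 / 199.7724 ≈ -0.075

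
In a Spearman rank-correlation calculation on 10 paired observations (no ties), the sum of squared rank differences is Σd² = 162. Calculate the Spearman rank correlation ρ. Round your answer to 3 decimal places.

ρ = 1 − 6Σd² / [n(n²−1)] = 1 − 6×162 / (10×99)
  = 1 − 972/990 = 1 − 0.9818 ≈ 0.018

0.018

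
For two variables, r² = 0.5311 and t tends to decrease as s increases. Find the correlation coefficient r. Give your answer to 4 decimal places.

-0.7288

|r| = √0.5311 = 0.7288
The association is negative, so r = −0.7288.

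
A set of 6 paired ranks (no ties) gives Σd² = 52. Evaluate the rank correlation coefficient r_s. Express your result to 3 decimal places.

ρ = 1 − 6Σd² / [n(n²−1)] = 1 − 6×52 / (6×35)
  = 1 − 312/210 = 1 − 1.4857 ≈ -0.486

-0.486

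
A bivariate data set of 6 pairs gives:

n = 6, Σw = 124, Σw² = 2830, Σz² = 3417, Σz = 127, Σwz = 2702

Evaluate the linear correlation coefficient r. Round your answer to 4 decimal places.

r = (nΣwz − ΣwΣz) / √[(nΣw² − (Σw)²)(nΣz² − (Σz)²)]
Numerator: 6×2702 − 124×127 = 464
Denominator: √[(16980 − 15376)(20502 − 16129)] = √[1604 × 4373] = 2648.4509
r = 464 / 2648.4509 ≈ 0.1752

0.1752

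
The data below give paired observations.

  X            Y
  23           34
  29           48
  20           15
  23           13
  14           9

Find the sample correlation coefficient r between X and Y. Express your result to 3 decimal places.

n = 5, ΣX = 109, ΣY = 119, ΣX² = 2495, ΣY² = 3935, ΣXY = 2899
nΣXY − ΣXΣY = 14495 − 12971 = 1524
nΣX² − (ΣX)² = 12475 − 11881 = 594; nΣY² − (ΣY)² = 19675 − 14161 = 5514
r = 1524 / √(594 × 5514) = 1524 / 1809.7834 ≈ 0.842

0.842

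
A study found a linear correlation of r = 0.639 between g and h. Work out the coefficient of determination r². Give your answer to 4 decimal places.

0.4083

r² = (0.639)² = 0.4083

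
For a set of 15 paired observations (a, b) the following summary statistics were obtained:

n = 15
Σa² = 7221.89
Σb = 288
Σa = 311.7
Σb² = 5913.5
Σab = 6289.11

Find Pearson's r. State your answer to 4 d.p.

0.5694

r = (nΣab − ΣaΣb) / √[(nΣa² − (Σa)²)(nΣb² − (Σb)²)]
Numerator: 15×6289.11 − 311.7×288 = 4567.05
Denominator: √[(108328.35 − 97156.89)(88702.5 − 82944)] = √[11171.46 × 5758.5] = 8020.6516
r = 4567.05 / 8020.6516 ≈ 0.5694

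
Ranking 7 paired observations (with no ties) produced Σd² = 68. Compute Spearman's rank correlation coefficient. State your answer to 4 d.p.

-0.2143

ρ = 1 − 6Σd² / [n(n²−1)] = 1 − 6×68 / (7×48)
  = 1 − 408/336 = 1 − 1.21429 ≈ -0.2143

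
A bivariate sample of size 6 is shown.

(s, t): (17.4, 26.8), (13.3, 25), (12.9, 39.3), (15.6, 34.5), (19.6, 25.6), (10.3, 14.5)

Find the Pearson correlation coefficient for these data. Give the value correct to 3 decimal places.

0.239

n = 6, Σs = 89.1, Σt = 165.7, Σs² = 1379.67, Σt² = 4943.59, Σst = 2495.1
nΣst − ΣsΣt = 14970.6 − 14763.87 = 206.73
nΣs² − (Σs)² = 8278.02 − 7938.81 = 339.21; nΣt² − (Σt)² = 29661.54 − 27456.49 = 2205.05
r = 206.73 / √(339.21 × 2205.05) = 206.73 / 864.8555 ≈ 0.239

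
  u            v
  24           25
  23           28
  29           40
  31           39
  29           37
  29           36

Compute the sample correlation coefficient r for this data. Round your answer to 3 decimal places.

0.933

n = 6, Σu = 165, Σv = 205, Σu² = 4589, Σv² = 7195, Σuv = 5730
nΣuv − ΣuΣv = 34380 − 33825 = 555
nΣu² − (Σu)² = 27534 − 27225 = 309; nΣv² − (Σv)² = 43170 − 42025 = 1145
r = 555 / √(309 × 1145) = 555 / 594.8151 ≈ 0.933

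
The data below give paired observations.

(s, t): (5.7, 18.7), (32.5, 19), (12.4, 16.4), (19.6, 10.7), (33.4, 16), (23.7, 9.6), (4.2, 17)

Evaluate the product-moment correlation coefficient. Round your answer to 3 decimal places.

n = 7, Σs = 131.5, Σt = 107.4, Σs² = 3321.55, Σt² = 1731.3, Σst = 1970.49
nΣst − ΣsΣt = 13793.43 − 14123.1 = -329.67
nΣs² − (Σs)² = 23250.85 − 17292.25 = 5958.6; nΣt² − (Σt)² = 12119.1 − 11534.76 = 584.34
r = -329.67 / √(5958.6 × 584.34) = -329.67 / 1865.9711 ≈ -0.177

-0.177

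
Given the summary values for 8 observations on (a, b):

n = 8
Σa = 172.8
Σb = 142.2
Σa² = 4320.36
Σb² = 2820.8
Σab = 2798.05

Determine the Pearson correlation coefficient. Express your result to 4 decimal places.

-0.6587

r = (nΣab − ΣaΣb) / √[(nΣa² − (Σa)²)(nΣb² − (Σb)²)]
Numerator: 8×2798.05 − 172.8×142.2 = -2187.76
Denominator: √[(34562.88 − 29859.84)(22566.4 − 20220.84)] = √[4703.04 × 2345.56] = 3321.3344
r = -2187.76 / 3321.3344 ≈ -0.6587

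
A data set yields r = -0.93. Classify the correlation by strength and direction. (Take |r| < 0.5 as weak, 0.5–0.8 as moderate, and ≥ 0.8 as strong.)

strong negative

r = -0.93 < 0 so the relationship is negative.
|r| = 0.93, which falls in the strong range.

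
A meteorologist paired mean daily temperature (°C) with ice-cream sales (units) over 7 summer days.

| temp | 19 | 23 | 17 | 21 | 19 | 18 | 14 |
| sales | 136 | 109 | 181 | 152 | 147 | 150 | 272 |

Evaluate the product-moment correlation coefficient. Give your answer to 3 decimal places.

n = 7, Σx = 131, Σy = 1147, Σx² = 2501, Σy² = 204335, Σxy = 20661
nΣxy − ΣxΣy = 144627 − 150257 = -5630
nΣx² − (Σx)² = 17507 − 17161 = 346; nΣy² − (Σy)² = 1430345 − 1315609 = 114736
r = -5630 / √(346 × 114736) = -5630 / 6300.6869 ≈ -0.894

-0.894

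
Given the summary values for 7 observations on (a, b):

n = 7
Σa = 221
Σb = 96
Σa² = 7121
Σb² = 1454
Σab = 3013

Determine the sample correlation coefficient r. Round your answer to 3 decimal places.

-0.127

r = (nΣab − ΣaΣb) / √[(nΣa² − (Σa)²)(nΣb² − (Σb)²)]
Numerator: 7×3013 − 221×96 = -125
Denominator: √[(49847 − 48841)(10178 − 9216)] = √[1006 × 962] = 983.7540
r = -125 / 983.7540 ≈ -0.127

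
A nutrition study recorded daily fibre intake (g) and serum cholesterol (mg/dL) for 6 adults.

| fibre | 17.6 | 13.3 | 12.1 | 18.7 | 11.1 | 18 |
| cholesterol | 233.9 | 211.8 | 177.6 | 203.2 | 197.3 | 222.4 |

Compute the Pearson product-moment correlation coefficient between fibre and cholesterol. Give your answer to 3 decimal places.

0.655

n = 6, Σx = 90.8, Σy = 1246.2, Σx² = 1429.96, Σy² = 260789.5, Σxy = 19075.61
nΣxy − ΣxΣy = 114453.66 − 113154.96 = 1298.7
nΣx² − (Σx)² = 8579.76 − 8244.64 = 335.12; nΣy² − (Σy)² = 1564737 − 1553014.44 = 11722.56
r = 1298.7 / √(335.12 × 11722.56) = 1298.7 / 1982.0354 ≈ 0.655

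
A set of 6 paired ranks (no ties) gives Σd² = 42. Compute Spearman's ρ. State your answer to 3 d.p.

ρ = 1 − 6Σd² / [n(n²−1)] = 1 − 6×42 / (6×35)
  = 1 − 252/210 = 1 − 1.2000 ≈ -0.200

-0.200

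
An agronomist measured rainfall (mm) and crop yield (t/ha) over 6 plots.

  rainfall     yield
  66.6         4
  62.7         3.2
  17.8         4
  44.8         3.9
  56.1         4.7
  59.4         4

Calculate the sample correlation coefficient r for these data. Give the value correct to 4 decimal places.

n = 6, Σx = 307.4, Σy = 23.8, Σx² = 17366.3, Σy² = 95.54, Σxy = 1214.23
nΣxy − ΣxΣy = 7285.38 − 7316.12 = -30.74
nΣx² − (Σx)² = 104197.8 − 94494.76 = 9703.04; nΣy² − (Σy)² = 573.24 − 566.44 = 6.8
r = -30.74 / √(9703.04 × 6.8) = -30.74 / 256.8670 ≈ -0.1197

-0.1197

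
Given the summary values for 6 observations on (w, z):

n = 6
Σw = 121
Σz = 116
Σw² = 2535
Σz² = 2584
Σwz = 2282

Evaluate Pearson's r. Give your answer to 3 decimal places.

r = (nΣwz − ΣwΣz) / √[(nΣw² − (Σw)²)(nΣz² − (Σz)²)]
Numerator: 6×2282 − 121×116 = -344
Denominator: √[(15210 − 14641)(15504 − 13456)] = √[569 × 2048] = 1079.4962
r = -344 / 1079.4962 ≈ -0.319

-0.319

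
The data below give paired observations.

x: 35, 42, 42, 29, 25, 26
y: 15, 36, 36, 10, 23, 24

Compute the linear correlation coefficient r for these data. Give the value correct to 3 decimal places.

n = 6, Σx = 199, Σy = 144, Σx² = 6895, Σy² = 4022, Σxy = 5038
nΣxy − ΣxΣy = 30228 − 28656 = 1572
nΣx² − (Σx)² = 41370 − 39601 = 1769; nΣy² − (Σy)² = 24132 − 20736 = 3396
r = 1572 / √(1769 × 3396) = 1572 / 2451.0251 ≈ 0.641

0.641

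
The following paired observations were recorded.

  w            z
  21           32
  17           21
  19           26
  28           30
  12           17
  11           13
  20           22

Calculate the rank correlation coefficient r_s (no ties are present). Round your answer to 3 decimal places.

Rank w: 6, 3, 4, 7, 2, 1, 5
Rank z: 7, 3, 5, 6, 2, 1, 4
d = rank(w) − rank(z): -1, 0, -1, 1, 0, 0, 1; Σd² = 4
ρ = 1 − 6Σd² / [n(n²−1)] = 1 − 6×4 / (7×48) = 1 − 24/336 ≈ 0.929

0.929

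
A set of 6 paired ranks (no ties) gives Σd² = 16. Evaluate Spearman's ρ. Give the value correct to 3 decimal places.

ρ = 1 − 6Σd² / [n(n²−1)] = 1 − 6×16 / (6×35)
  = 1 − 96/210 = 1 − 0.4571 ≈ 0.543

0.543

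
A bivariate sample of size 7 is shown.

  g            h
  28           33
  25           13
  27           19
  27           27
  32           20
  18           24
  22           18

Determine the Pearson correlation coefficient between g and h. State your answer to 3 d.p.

n = 7, Σg = 179, Σh = 154, Σg² = 4699, Σh² = 3648, Σgh = 3959
nΣgh − ΣgΣh = 27713 − 27566 = 147
nΣg² − (Σg)² = 32893 − 32041 = 852; nΣh² − (Σh)² = 25536 − 23716 = 1820
r = 147 / √(852 × 1820) = 147 / 1245.2470 ≈ 0.118

0.118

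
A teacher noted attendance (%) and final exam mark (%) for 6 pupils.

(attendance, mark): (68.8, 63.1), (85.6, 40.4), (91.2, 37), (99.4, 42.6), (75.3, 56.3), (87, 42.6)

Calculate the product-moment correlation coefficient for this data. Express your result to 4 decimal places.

-0.8651

n = 6, Σx = 507.3, Σy = 282, Σx² = 43497.69, Σy² = 13781.98, Σxy = 23353.95
nΣxy − ΣxΣy = 140123.7 − 143058.6 = -2934.9
nΣx² − (Σx)² = 260986.14 − 257353.29 = 3632.85; nΣy² − (Σy)² = 82691.88 − 79524 = 3167.88
r = -2934.9 / √(3632.85 × 3167.88) = -2934.9 / 3392.4081 ≈ -0.8651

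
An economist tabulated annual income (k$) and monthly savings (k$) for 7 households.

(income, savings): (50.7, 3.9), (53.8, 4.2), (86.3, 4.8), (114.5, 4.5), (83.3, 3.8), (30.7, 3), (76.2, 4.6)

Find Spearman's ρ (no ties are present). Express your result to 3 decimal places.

0.643

Rank income: 2, 3, 6, 7, 5, 1, 4
Rank savings: 3, 4, 7, 5, 2, 1, 6
d = rank(income) − rank(savings): -1, -1, -1, 2, 3, 0, -2; Σd² = 20
ρ = 1 − 6Σd² / [n(n²−1)] = 1 − 6×20 / (7×48) = 1 − 120/336 ≈ 0.643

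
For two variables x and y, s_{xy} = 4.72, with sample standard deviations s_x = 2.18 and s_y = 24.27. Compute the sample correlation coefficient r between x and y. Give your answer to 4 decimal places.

r = Cov(x,y) / (s_x · s_y) = 4.72 / (2.18 × 24.27)
  = 4.72 / 52.9086 ≈ 0.0892

0.0892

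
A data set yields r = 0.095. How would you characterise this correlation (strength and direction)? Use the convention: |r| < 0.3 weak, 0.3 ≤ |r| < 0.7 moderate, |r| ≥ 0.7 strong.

r = 0.095 > 0 so the relationship is positive.
|r| = 0.095, which falls in the weak range.

weak positive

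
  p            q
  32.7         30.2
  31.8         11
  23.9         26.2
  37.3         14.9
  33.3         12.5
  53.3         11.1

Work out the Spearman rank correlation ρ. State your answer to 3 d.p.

-0.257

Rank p: 3, 2, 1, 5, 4, 6
Rank q: 6, 1, 5, 4, 3, 2
d = rank(p) − rank(q): -3, 1, -4, 1, 1, 4; Σd² = 44
ρ = 1 − 6Σd² / [n(n²−1)] = 1 − 6×44 / (6×35) = 1 − 264/210 ≈ -0.257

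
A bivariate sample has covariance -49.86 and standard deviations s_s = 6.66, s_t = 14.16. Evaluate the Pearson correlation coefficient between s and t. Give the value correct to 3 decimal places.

r = Cov(s,t) / (s_s · s_t) = -49.86 / (6.66 × 14.16)
  = -49.86 / 94.3056 ≈ -0.529

-0.529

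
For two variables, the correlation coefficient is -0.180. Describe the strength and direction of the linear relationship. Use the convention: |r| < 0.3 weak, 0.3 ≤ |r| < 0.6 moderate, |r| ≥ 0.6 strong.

weak negative

r = -0.180 < 0 so the relationship is negative.
|r| = 0.180, which falls in the weak range.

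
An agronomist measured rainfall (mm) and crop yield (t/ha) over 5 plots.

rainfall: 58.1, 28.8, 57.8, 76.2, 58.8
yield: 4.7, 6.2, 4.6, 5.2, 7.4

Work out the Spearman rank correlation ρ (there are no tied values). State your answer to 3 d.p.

Rank rainfall: 3, 1, 2, 5, 4
Rank yield: 2, 4, 1, 3, 5
d = rank(rainfall) − rank(yield): 1, -3, 1, 2, -1; Σd² = 16
ρ = 1 − 6Σd² / [n(n²−1)] = 1 − 6×16 / (5×24) = 1 − 96/120 ≈ 0.200

0.200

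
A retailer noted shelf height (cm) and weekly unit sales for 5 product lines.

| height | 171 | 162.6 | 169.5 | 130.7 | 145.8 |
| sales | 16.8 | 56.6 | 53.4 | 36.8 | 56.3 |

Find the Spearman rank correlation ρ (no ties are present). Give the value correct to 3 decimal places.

-0.300

Rank height: 5, 3, 4, 1, 2
Rank sales: 1, 5, 3, 2, 4
d = rank(height) − rank(sales): 4, -2, 1, -1, -2; Σd² = 26
ρ = 1 − 6Σd² / [n(n²−1)] = 1 − 6×26 / (5×24) = 1 − 156/120 ≈ -0.300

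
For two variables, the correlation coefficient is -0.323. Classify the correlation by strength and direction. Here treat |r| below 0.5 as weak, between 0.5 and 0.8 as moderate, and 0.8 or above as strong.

r = -0.323 < 0 so the relationship is negative.
|r| = 0.323, which falls in the weak range.

weak negative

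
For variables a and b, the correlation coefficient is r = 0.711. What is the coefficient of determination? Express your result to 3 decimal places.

0.506

r² = (0.711)² = 0.506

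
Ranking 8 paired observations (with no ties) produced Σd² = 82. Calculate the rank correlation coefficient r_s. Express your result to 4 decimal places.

ρ = 1 − 6Σd² / [n(n²−1)] = 1 − 6×82 / (8×63)
  = 1 − 492/504 = 1 − 0.97619 ≈ 0.0238

0.0238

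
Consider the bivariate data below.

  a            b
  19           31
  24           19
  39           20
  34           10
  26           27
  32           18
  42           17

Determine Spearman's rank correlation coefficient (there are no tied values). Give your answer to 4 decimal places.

Rank a: 1, 2, 6, 5, 3, 4, 7
Rank b: 7, 4, 5, 1, 6, 3, 2
d = rank(a) − rank(b): -6, -2, 1, 4, -3, 1, 5; Σd² = 92
ρ = 1 − 6Σd² / [n(n²−1)] = 1 − 6×92 / (7×48) = 1 − 552/336 ≈ -0.6429

-0.6429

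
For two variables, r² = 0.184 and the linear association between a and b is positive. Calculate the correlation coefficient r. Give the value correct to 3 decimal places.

0.429

|r| = √0.184 = 0.429
The association is positive, so r = 0.429.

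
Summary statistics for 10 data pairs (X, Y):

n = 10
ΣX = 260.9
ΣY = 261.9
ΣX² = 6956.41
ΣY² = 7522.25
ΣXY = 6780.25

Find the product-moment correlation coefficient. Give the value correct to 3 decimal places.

r = (nΣXY − ΣXΣY) / √[(nΣX² − (ΣX)²)(nΣY² − (ΣY)²)]
Numerator: 10×6780.25 − 260.9×261.9 = -527.21
Denominator: √[(69564.1 − 68068.81)(75222.5 − 68591.61)] = √[1495.29 × 6630.89] = 3148.8257
r = -527.21 / 3148.8257 ≈ -0.167

-0.167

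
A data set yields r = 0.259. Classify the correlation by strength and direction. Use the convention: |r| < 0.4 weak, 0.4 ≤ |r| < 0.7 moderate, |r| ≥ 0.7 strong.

r = 0.259 > 0 so the relationship is positive.
|r| = 0.259, which falls in the weak range.

weak positive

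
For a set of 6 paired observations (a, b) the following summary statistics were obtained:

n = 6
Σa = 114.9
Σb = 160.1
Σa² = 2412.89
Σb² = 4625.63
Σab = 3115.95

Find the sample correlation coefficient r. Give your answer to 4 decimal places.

0.1825

r = (nΣab − ΣaΣb) / √[(nΣa² − (Σa)²)(nΣb² − (Σb)²)]
Numerator: 6×3115.95 − 114.9×160.1 = 300.21
Denominator: √[(14477.34 − 13202.01)(27753.78 − 25632.01)] = √[1275.33 × 2121.77] = 1644.9793
r = 300.21 / 1644.9793 ≈ 0.1825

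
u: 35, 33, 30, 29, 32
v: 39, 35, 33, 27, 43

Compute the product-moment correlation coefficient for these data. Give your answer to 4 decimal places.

n = 5, Σu = 159, Σv = 177, Σu² = 5079, Σv² = 6413, Σuv = 5669
nΣuv − ΣuΣv = 28345 − 28143 = 202
nΣu² − (Σu)² = 25395 − 25281 = 114; nΣv² − (Σv)² = 32065 − 31329 = 736
r = 202 / √(114 × 736) = 202 / 289.6619 ≈ 0.6974

0.6974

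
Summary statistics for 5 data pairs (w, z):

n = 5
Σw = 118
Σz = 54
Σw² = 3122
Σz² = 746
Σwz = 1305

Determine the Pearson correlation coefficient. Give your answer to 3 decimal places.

0.131

r = (nΣwz − ΣwΣz) / √[(nΣw² − (Σw)²)(nΣz² − (Σz)²)]
Numerator: 5×1305 − 118×54 = 153
Denominator: √[(15610 − 13924)(3730 − 2916)] = √[1686 × 814] = 1171.4965
r = 153 / 1171.4965 ≈ 0.131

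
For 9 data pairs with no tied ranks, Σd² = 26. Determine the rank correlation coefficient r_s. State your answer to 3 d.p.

ρ = 1 − 6Σd² / [n(n²−1)] = 1 − 6×26 / (9×80)
  = 1 − 156/720 = 1 − 0.2167 ≈ 0.783

0.783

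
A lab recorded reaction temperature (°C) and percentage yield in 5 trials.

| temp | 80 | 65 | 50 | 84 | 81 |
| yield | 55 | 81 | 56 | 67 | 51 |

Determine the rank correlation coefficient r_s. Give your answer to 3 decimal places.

Rank temp: 3, 2, 1, 5, 4
Rank yield: 2, 5, 3, 4, 1
d = rank(temp) − rank(yield): 1, -3, -2, 1, 3; Σd² = 24
ρ = 1 − 6Σd² / [n(n²−1)] = 1 − 6×24 / (5×24) = 1 − 144/120 ≈ -0.200

-0.200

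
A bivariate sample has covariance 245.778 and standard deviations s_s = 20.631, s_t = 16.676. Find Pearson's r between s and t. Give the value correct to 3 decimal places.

0.714

r = Cov(s,t) / (s_s · s_t) = 245.778 / (20.631 × 16.676)
  = 245.778 / 344.0426 ≈ 0.714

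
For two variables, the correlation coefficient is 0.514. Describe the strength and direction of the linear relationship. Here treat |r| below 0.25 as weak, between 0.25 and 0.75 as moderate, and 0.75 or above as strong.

r = 0.514 > 0 so the relationship is positive.
|r| = 0.514, which falls in the moderate range.

moderate positive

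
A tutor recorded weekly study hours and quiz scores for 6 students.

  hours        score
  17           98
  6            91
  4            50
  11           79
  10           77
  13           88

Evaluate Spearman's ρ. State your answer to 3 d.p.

Rank hours: 6, 2, 1, 4, 3, 5
Rank score: 6, 5, 1, 3, 2, 4
d = rank(hours) − rank(score): 0, -3, 0, 1, 1, 1; Σd² = 12
ρ = 1 − 6Σd² / [n(n²−1)] = 1 − 6×12 / (6×35) = 1 − 72/210 ≈ 0.657

0.657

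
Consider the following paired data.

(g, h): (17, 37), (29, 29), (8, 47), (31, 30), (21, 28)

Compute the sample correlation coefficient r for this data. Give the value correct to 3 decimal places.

-0.876

n = 5, Σg = 106, Σh = 171, Σg² = 2596, Σh² = 6103, Σgh = 3364
nΣgh − ΣgΣh = 16820 − 18126 = -1306
nΣg² − (Σg)² = 12980 − 11236 = 1744; nΣh² − (Σh)² = 30515 − 29241 = 1274
r = -1306 / √(1744 × 1274) = -1306 / 1490.5891 ≈ -0.876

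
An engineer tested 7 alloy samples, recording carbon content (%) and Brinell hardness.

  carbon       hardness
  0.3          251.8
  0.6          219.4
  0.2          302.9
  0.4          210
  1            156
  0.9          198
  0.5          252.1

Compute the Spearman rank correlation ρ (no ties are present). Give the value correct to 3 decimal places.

-0.821

Rank carbon: 2, 5, 1, 3, 7, 6, 4
Rank hardness: 5, 4, 7, 3, 1, 2, 6
d = rank(carbon) − rank(hardness): -3, 1, -6, 0, 6, 4, -2; Σd² = 102
ρ = 1 − 6Σd² / [n(n²−1)] = 1 − 6×102 / (7×48) = 1 − 612/336 ≈ -0.821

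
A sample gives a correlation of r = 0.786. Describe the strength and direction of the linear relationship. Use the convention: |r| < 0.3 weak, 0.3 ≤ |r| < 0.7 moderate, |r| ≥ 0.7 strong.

strong positive

r = 0.786 > 0 so the relationship is positive.
|r| = 0.786, which falls in the strong range.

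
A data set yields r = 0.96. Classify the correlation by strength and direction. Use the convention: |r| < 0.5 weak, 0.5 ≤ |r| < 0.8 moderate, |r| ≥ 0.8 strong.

strong positive

r = 0.96 > 0 so the relationship is positive.
|r| = 0.96, which falls in the strong range.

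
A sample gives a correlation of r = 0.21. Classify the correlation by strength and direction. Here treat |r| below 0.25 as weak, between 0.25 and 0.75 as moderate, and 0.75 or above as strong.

r = 0.21 > 0 so the relationship is positive.
|r| = 0.21, which falls in the weak range.

weak positive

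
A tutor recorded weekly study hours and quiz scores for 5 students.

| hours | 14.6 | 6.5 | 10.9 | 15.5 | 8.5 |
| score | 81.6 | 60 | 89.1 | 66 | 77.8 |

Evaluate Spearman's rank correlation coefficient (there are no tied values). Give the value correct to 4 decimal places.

Rank hours: 4, 1, 3, 5, 2
Rank score: 4, 1, 5, 2, 3
d = rank(hours) − rank(score): 0, 0, -2, 3, -1; Σd² = 14
ρ = 1 − 6Σd² / [n(n²−1)] = 1 − 6×14 / (5×24) = 1 − 84/120 ≈ 0.3000

0.3000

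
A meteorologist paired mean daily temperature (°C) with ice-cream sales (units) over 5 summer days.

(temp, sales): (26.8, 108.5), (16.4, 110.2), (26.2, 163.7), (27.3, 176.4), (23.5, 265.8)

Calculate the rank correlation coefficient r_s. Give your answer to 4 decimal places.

0.0000

Rank temp: 4, 1, 3, 5, 2
Rank sales: 1, 2, 3, 4, 5
d = rank(temp) − rank(sales): 3, -1, 0, 1, -3; Σd² = 20
ρ = 1 − 6Σd² / [n(n²−1)] = 1 − 6×20 / (5×24) = 1 − 120/120 ≈ 0.0000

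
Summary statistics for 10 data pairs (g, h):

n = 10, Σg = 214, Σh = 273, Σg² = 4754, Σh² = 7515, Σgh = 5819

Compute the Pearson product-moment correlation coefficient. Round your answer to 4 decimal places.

-0.2229

r = (nΣgh − ΣgΣh) / √[(nΣg² − (Σg)²)(nΣh² − (Σh)²)]
Numerator: 10×5819 − 214×273 = -232
Denominator: √[(47540 − 45796)(75150 − 74529)] = √[1744 × 621] = 1040.6844
r = -232 / 1040.6844 ≈ -0.2229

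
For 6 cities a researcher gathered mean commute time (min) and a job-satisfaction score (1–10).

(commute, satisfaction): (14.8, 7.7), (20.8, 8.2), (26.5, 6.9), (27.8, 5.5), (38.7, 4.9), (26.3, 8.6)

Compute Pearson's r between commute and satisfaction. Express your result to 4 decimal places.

-0.7239

n = 6, Σx = 154.9, Σy = 41.8, Σx² = 4316.15, Σy² = 302.36, Σxy = 1036.08
nΣxy − ΣxΣy = 6216.48 − 6474.82 = -258.34
nΣx² − (Σx)² = 25896.9 − 23994.01 = 1902.89; nΣy² − (Σy)² = 1814.16 − 1747.24 = 66.92
r = -258.34 / √(1902.89 × 66.92) = -258.34 / 356.8493 ≈ -0.7239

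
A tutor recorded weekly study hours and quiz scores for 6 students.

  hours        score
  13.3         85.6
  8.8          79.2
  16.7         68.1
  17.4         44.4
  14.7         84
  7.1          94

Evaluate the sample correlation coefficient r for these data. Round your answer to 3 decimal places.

-0.733

n = 6, Σx = 78, Σy = 455.3, Σx² = 1102.48, Σy² = 36100.97, Σxy = 5647.47
nΣxy − ΣxΣy = 33884.82 − 35513.4 = -1628.58
nΣx² − (Σx)² = 6614.88 − 6084 = 530.88; nΣy² − (Σy)² = 216605.82 − 207298.09 = 9307.73
r = -1628.58 / √(530.88 × 9307.73) = -1628.58 / 2222.9007 ≈ -0.733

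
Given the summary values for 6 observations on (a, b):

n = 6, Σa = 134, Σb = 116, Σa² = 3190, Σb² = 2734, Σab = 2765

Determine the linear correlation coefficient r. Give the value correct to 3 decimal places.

0.560

r = (nΣab − ΣaΣb) / √[(nΣa² − (Σa)²)(nΣb² − (Σb)²)]
Numerator: 6×2765 − 134×116 = 1046
Denominator: √[(19140 − 17956)(16404 − 13456)] = √[1184 × 2948] = 1868.2698
r = 1046 / 1868.2698 ≈ 0.560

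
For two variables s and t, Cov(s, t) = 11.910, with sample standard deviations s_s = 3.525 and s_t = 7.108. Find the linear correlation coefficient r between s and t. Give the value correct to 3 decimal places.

0.475

r = Cov(s,t) / (s_s · s_t) = 11.910 / (3.525 × 7.108)
  = 11.910 / 25.0557 ≈ 0.475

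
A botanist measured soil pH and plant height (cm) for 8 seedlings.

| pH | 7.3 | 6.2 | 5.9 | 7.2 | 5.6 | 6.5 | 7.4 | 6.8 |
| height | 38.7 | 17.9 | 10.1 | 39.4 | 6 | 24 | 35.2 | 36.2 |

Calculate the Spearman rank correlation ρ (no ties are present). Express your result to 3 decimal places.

0.833

Rank pH: 7, 3, 2, 6, 1, 4, 8, 5
Rank height: 7, 3, 2, 8, 1, 4, 5, 6
d = rank(pH) − rank(height): 0, 0, 0, -2, 0, 0, 3, -1; Σd² = 14
ρ = 1 − 6Σd² / [n(n²−1)] = 1 − 6×14 / (8×63) = 1 − 84/504 ≈ 0.833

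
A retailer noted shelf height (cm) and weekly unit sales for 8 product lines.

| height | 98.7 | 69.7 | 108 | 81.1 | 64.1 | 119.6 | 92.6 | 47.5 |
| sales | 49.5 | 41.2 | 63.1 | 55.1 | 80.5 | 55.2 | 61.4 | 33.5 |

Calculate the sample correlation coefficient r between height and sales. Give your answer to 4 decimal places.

0.2690

n = 8, Σx = 681.3, Σy = 439.5, Σx² = 62084.97, Σy² = 25584.81, Σxy = 38079.56
nΣxy − ΣxΣy = 304636.48 − 299431.35 = 5205.13
nΣx² − (Σx)² = 496679.76 − 464169.69 = 32510.07; nΣy² − (Σy)² = 204678.48 − 193160.25 = 11518.23
r = 5205.13 / √(32510.07 × 11518.23) = 5205.13 / 19350.9293 ≈ 0.2690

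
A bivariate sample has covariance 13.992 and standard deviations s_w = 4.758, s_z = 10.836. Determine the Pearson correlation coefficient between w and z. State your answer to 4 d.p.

0.2714

r = Cov(w,z) / (s_w · s_z) = 13.992 / (4.758 × 10.836)
  = 13.992 / 51.5577 ≈ 0.2714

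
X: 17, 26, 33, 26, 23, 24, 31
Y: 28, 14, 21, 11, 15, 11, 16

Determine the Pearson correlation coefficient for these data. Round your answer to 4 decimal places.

-0.3055

n = 7, ΣX = 180, ΣY = 116, ΣX² = 4796, ΣY² = 2144, ΣXY = 2924
nΣXY − ΣXΣY = 20468 − 20880 = -412
nΣX² − (ΣX)² = 33572 − 32400 = 1172; nΣY² − (ΣY)² = 15008 − 13456 = 1552
r = -412 / √(1172 × 1552) = -412 / 1348.6823 ≈ -0.3055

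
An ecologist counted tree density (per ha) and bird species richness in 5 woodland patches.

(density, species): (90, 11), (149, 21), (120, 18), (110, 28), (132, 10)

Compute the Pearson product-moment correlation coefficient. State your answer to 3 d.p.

n = 5, Σx = 601, Σy = 88, Σx² = 74225, Σy² = 1770, Σxy = 10679
nΣxy − ΣxΣy = 53395 − 52888 = 507
nΣx² − (Σx)² = 371125 − 361201 = 9924; nΣy² − (Σy)² = 8850 − 7744 = 1106
r = 507 / √(9924 × 1106) = 507 / 3312.9962 ≈ 0.153

0.153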